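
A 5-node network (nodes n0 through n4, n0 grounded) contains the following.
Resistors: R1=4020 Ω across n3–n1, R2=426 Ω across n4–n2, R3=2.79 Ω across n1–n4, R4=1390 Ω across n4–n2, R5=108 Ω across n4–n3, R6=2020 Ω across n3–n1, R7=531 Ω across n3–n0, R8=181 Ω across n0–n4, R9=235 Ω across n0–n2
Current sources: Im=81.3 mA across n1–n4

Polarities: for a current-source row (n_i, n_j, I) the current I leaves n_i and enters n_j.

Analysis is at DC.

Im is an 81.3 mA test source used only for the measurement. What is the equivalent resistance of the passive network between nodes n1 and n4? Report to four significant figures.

Element admittances at DC:
  Y(R1) = 0.0002488 S between n3,n1
  Y(R2) = 0.002347 S between n4,n2
  Y(R3) = 0.3584 S between n1,n4
  Y(R4) = 0.0007194 S between n4,n2
  Y(R5) = 0.009259 S between n4,n3
  Y(R6) = 0.0004950 S between n3,n1
  Y(R7) = 0.001883 S between n3,n0
  Y(R8) = 0.005525 S between n0,n4
  Y(R9) = 0.004255 S between n0,n2
  Im: injects 0.0813 A into n4 (from n1)
Assemble and solve the 4×4 MNA system:
  V(n1)=-0.2234  V(n2)=0.001257  V(n3)=-0.01164  V(n4)=0.003000

R_eq = 2.785 Ω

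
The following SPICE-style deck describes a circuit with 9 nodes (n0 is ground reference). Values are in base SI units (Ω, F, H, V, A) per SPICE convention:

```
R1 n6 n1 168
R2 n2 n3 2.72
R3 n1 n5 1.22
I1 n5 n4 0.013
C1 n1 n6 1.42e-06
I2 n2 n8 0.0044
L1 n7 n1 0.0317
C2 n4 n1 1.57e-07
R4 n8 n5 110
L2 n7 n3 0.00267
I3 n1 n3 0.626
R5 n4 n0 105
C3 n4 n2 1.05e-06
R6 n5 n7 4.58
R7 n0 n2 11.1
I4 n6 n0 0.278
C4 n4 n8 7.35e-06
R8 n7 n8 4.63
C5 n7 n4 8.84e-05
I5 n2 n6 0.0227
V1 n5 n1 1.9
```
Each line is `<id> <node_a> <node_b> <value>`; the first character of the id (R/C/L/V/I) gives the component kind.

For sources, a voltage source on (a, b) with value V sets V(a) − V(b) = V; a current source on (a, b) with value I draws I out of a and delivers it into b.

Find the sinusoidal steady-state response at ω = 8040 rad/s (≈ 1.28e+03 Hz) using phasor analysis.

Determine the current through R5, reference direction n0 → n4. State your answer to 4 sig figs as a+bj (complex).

0.07306+0.1740j A

MNA unknowns: 8 node voltages V₁..V_8 plus 1 source current (V1)
R1: Y=0.005952+0.000j on G[6,1]
R2: Y=0.3676+0.000j on G[2,3]
R3: Y=0.8197+0.000j on G[1,5]
I1: z[5]−=0.013, z[4]+=0.013
C1: Y=0.000+0.01142j on G[1,6]
I2: z[2]−=0.0044, z[8]+=0.0044
L1: Y=0.000-0.003924j on G[7,1]
C2: Y=0.000+0.001262j on G[4,1]
R4: Y=0.009091+0.000j on G[8,5]
L2: Y=0.000-0.04658j on G[7,3]
I3: z[1]−=0.626, z[3]+=0.626
R5: Y=0.009524+0.000j on G[4,0]
C3: Y=0.000+0.008442j on G[4,2]
R6: Y=0.2183+0.000j on G[5,7]
R7: Y=0.09009+0.000j on G[0,2]
I4: z[6]−=0.278, z[0]+=0.278
C4: Y=0.000+0.05909j on G[4,8]
R8: Y=0.2160+0.000j on G[7,8]
C5: Y=0.000+0.7107j on G[7,4]
I5: z[2]−=0.0227, z[6]+=0.0227
V1: row V5−V1=1.9, i_V1 at 5,1
solve → V1=-13.77-18.45j, V2=-2.275+1.931j, V3=-3.222+2.529j, V4=-7.672-18.27j, V5=-11.87-18.45j, V6=-22.94-0.8685j, V7=-7.936-18.39j, V8=-8.079-18.28j
aux → i_V1=-0.6761+0.01520j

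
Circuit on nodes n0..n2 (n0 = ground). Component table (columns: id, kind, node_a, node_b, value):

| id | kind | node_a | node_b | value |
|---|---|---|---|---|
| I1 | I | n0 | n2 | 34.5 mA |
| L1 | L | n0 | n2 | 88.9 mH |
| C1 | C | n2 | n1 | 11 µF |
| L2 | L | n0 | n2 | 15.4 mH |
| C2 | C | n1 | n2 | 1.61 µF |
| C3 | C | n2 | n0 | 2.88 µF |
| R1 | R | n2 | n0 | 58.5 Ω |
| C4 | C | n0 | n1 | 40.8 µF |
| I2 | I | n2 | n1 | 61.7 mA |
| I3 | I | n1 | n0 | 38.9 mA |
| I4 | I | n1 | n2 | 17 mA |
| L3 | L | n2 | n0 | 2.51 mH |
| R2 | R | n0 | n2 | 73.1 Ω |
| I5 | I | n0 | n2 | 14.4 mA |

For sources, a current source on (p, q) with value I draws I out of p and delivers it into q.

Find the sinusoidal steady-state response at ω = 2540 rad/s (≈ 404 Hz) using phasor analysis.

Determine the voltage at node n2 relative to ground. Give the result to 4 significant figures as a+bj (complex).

0.006858+0.03456j V

Element admittances at ω=2540 rad/s:
  I1: injects 0.0345 A into n2 (from n0)
  Y(L1) = 0.000-0.004429j S between n0,n2
  Y(C1) = 0.000+0.02794j S between n2,n1
  Y(L2) = 0.000-0.02556j S between n0,n2
  Y(C2) = 0.000+0.004089j S between n1,n2
  Y(C3) = 0.000+0.007315j S between n2,n0
  Y(R1) = 0.01709+0.000j S between n2,n0
  Y(C4) = 0.000+0.1036j S between n0,n1
  I2: injects 0.0617 A into n1 (from n2)
  I3: injects 0.0389 A into n0 (from n1)
  I4: injects 0.017 A into n2 (from n1)
  Y(L3) = 0.000-0.1569j S between n2,n0
  Y(R2) = 0.01368+0.000j S between n0,n2
  I5: injects 0.0144 A into n2 (from n0)
Assemble and solve the 2×2 MNA system:
  V(n1)=0.001619-0.03459j  V(n2)=0.006858+0.03456j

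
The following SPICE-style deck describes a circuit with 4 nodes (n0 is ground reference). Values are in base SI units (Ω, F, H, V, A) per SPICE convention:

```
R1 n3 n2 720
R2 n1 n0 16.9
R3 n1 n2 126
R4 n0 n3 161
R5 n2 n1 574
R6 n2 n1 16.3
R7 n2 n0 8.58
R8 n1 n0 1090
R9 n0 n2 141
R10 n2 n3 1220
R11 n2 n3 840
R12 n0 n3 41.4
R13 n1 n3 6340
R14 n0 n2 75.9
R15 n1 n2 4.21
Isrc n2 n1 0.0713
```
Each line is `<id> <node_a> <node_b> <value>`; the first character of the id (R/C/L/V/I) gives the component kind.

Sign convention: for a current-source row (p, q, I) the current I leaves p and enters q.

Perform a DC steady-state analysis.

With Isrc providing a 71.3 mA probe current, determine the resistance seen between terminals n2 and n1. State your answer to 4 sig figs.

MNA unknowns: 3 node voltages V₁..V_3
R1: Y=0.001389 on G[3,2]
R2: Y=0.05917 on G[1,0]
R3: Y=0.007937 on G[1,2]
R4: Y=0.006211 on G[0,3]
R5: Y=0.001742 on G[2,1]
R6: Y=0.06135 on G[2,1]
R7: Y=0.1166 on G[2,0]
R8: Y=0.0009174 on G[1,0]
R9: Y=0.007092 on G[0,2]
R10: Y=0.0008197 on G[2,3]
R11: Y=0.001190 on G[2,3]
R12: Y=0.02415 on G[0,3]
R13: Y=0.0001577 on G[1,3]
R14: Y=0.01318 on G[0,2]
R15: Y=0.2375 on G[1,2]
Isrc: z[2]−=0.0713, z[1]+=0.0713
solve → V1=0.1421, V2=-0.06120, V3=-0.005472

R_eq = 2.852 Ω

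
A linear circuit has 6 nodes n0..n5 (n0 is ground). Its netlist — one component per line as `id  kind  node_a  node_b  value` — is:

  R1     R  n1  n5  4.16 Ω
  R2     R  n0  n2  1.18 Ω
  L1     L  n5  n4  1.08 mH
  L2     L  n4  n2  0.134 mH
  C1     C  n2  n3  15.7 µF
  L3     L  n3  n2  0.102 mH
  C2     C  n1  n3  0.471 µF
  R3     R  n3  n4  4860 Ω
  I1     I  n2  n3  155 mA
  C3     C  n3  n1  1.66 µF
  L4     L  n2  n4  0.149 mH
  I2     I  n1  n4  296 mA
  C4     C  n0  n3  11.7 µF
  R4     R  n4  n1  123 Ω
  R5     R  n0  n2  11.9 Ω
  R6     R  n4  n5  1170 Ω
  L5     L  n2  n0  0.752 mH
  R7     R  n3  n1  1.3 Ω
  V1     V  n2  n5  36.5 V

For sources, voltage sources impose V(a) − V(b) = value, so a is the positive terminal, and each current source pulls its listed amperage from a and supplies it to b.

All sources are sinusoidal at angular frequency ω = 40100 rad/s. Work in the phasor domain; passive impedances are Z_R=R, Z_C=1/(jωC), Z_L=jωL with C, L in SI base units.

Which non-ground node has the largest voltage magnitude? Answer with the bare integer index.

5

MNA unknowns: 5 node voltages V₁..V_5 plus 1 source current (V1)
R1: Y=0.2404+0.000j on G[1,5]
R2: Y=0.8475+0.000j on G[0,2]
L1: Y=0.000-0.02309j on G[5,4]
L2: Y=0.000-0.1861j on G[4,2]
C1: Y=0.000+0.6296j on G[2,3]
L3: Y=0.000-0.2445j on G[3,2]
C2: Y=0.000+0.01889j on G[1,3]
R3: Y=0.0002058+0.000j on G[3,4]
I1: z[2]−=0.155, z[3]+=0.155
C3: Y=0.000+0.06657j on G[3,1]
L4: Y=0.000-0.1674j on G[2,4]
I2: z[1]−=0.296, z[4]+=0.296
C4: Y=0.000+0.4692j on G[0,3]
R4: Y=0.008130+0.000j on G[4,1]
R5: Y=0.08403+0.000j on G[0,2]
R6: Y=0.0008547+0.000j on G[4,5]
L5: Y=0.000-0.03316j on G[2,0]
R7: Y=0.7692+0.000j on G[3,1]
V1: row V2−V5=36.5, i_V1 at 2,5
solve → V1=-8.224+6.102j, V2=3.574+0.1817j, V3=-0.1082+7.108j, V4=1.216+0.6857j, V5=-32.93+0.1817j
aux → i_V1=-5.979-0.6352j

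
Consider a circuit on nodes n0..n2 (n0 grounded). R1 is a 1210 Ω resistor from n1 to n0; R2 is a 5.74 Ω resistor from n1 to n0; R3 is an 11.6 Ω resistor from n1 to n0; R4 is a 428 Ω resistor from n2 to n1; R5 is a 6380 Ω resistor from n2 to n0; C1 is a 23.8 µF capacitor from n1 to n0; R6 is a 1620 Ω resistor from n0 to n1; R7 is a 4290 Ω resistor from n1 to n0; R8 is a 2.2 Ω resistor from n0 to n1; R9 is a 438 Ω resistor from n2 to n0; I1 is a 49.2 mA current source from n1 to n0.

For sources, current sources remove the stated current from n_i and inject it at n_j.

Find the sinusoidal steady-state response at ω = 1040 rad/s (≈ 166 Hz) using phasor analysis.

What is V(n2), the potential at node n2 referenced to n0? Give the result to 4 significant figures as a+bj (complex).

Element admittances at ω=1040 rad/s:
  Y(R1) = 0.0008264+0.000j S between n1,n0
  Y(R2) = 0.1742+0.000j S between n1,n0
  Y(R3) = 0.08621+0.000j S between n1,n0
  Y(R4) = 0.002336+0.000j S between n2,n1
  Y(R5) = 0.0001567+0.000j S between n2,n0
  Y(C1) = 0.000+0.02475j S between n1,n0
  Y(R6) = 0.0006173+0.000j S between n0,n1
  Y(R7) = 0.0002331+0.000j S between n1,n0
  Y(R8) = 0.4545+0.000j S between n0,n1
  Y(R9) = 0.002283+0.000j S between n2,n0
  I1: injects 0.0492 A into n0 (from n1)
Assemble and solve the 2×2 MNA system:
  V(n1)=-0.06846+0.002361j  V(n2)=-0.03349+0.001155j

-0.03349+0.001155j V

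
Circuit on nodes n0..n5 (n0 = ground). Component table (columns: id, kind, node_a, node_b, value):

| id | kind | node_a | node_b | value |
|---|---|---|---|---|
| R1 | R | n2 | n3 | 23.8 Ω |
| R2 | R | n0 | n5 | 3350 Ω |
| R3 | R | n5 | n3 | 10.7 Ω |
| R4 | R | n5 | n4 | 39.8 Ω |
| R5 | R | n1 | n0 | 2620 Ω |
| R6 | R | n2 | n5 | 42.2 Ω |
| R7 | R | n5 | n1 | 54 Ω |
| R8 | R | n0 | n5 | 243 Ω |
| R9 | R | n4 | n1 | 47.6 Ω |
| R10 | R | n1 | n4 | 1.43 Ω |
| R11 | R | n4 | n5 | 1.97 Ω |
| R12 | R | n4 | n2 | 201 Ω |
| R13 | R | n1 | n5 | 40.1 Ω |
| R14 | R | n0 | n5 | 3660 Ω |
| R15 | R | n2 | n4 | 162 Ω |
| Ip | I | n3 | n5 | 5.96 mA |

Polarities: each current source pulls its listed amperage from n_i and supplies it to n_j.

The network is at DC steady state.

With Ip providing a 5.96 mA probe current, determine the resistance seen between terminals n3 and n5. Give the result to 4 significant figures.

R_eq = 8.893 Ω

MNA unknowns: 5 node voltages V₁..V_5
R1: Y=0.04202 on G[2,3]
R2: Y=0.0002985 on G[0,5]
R3: Y=0.09346 on G[5,3]
R4: Y=0.02513 on G[5,4]
R5: Y=0.0003817 on G[1,0]
R6: Y=0.02370 on G[2,5]
R7: Y=0.01852 on G[5,1]
R8: Y=0.004115 on G[0,5]
R9: Y=0.02101 on G[4,1]
R10: Y=0.6993 on G[1,4]
R11: Y=0.5076 on G[4,5]
R12: Y=0.004975 on G[4,2]
R13: Y=0.02494 on G[1,5]
R14: Y=0.0002732 on G[0,5]
R15: Y=0.006173 on G[2,4]
Ip: z[3]−=0.00596, z[5]+=0.00596
solve → V1=-0.0004825, V2=-0.02902, V3=-0.05297, V4=-0.0005142, V5=3.929e-05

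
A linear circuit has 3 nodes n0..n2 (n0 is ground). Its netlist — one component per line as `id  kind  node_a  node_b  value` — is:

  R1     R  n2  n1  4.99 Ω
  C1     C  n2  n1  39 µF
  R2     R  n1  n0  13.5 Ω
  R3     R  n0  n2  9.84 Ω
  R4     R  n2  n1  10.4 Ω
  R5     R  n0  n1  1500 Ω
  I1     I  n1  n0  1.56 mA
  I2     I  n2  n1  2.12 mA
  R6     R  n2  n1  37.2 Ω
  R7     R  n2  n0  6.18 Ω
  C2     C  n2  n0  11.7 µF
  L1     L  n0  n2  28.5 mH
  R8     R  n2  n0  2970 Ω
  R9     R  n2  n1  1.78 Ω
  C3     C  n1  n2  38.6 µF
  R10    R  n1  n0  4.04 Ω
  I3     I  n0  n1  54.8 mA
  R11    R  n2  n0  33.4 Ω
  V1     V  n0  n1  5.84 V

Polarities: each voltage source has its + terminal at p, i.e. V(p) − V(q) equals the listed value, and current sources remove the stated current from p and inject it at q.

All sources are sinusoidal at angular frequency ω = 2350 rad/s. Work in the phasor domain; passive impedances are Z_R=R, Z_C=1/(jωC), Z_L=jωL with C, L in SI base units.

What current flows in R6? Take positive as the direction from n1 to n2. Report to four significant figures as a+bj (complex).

Element admittances at ω=2350 rad/s:
  Y(R1) = 0.2004+0.000j S between n2,n1
  Y(C1) = 0.000+0.09165j S between n2,n1
  Y(R2) = 0.07407+0.000j S between n1,n0
  Y(R3) = 0.1016+0.000j S between n0,n2
  Y(R4) = 0.09615+0.000j S between n2,n1
  Y(R5) = 0.0006667+0.000j S between n0,n1
  I1: injects 0.00156 A into n0 (from n1)
  I2: injects 0.00212 A into n1 (from n2)
  Y(R6) = 0.02688+0.000j S between n2,n1
  Y(R7) = 0.1618+0.000j S between n2,n0
  Y(C2) = 0.000+0.02749j S between n2,n0
  Y(L1) = 0.000-0.01493j S between n0,n2
  Y(R8) = 0.0003367+0.000j S between n2,n0
  Y(R9) = 0.5618+0.000j S between n2,n1
  Y(C3) = 0.000+0.09071j S between n1,n2
  Y(R10) = 0.2475+0.000j S between n1,n0
  I3: injects 0.0548 A into n1 (from n0)
  Y(R11) = 0.02994+0.000j S between n2,n0
  V1: constraint V(n0)−V(n1) = 5.84
Assemble and solve the 3×3 MNA system:
  V(n1)=-5.840+0.000j  V(n2)=-4.416-0.1733j
  i(V1)=-3.230-0.1064j

-0.03829+0.004658j A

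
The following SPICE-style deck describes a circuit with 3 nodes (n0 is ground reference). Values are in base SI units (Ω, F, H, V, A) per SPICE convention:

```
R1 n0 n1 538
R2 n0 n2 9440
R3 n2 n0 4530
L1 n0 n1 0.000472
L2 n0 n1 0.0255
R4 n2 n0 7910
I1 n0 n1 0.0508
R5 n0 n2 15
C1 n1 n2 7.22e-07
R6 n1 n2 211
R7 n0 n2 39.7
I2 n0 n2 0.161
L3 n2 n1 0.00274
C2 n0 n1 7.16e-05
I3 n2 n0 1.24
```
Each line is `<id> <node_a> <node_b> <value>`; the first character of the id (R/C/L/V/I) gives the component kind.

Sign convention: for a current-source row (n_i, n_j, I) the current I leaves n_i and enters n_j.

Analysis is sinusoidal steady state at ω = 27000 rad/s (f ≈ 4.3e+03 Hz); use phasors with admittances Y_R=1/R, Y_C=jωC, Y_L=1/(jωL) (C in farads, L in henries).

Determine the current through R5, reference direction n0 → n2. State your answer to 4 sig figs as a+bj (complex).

Element admittances at ω=27000 rad/s:
  Y(R1) = 0.001859+0.000j S between n0,n1
  Y(R2) = 0.0001059+0.000j S between n0,n2
  Y(R3) = 0.0002208+0.000j S between n2,n0
  Y(L1) = 0.000-0.07847j S between n0,n1
  Y(L2) = 0.000-0.001452j S between n0,n1
  Y(R4) = 0.0001264+0.000j S between n2,n0
  I1: injects 0.0508 A into n1 (from n0)
  Y(R5) = 0.06667+0.000j S between n0,n2
  Y(C1) = 0.000+0.01949j S between n1,n2
  Y(R6) = 0.004739+0.000j S between n1,n2
  Y(R7) = 0.02519+0.000j S between n0,n2
  I2: injects 0.161 A into n2 (from n0)
  Y(L3) = 0.000-0.01352j S between n2,n1
  Y(C2) = 0.000+1.933j S between n0,n1
  I3: injects 1.24 A into n0 (from n2)
Assemble and solve the 2×2 MNA system:
  V(n1)=-0.03389+0.002983j  V(n2)=-11.08+0.6803j

0.7385-0.04535j A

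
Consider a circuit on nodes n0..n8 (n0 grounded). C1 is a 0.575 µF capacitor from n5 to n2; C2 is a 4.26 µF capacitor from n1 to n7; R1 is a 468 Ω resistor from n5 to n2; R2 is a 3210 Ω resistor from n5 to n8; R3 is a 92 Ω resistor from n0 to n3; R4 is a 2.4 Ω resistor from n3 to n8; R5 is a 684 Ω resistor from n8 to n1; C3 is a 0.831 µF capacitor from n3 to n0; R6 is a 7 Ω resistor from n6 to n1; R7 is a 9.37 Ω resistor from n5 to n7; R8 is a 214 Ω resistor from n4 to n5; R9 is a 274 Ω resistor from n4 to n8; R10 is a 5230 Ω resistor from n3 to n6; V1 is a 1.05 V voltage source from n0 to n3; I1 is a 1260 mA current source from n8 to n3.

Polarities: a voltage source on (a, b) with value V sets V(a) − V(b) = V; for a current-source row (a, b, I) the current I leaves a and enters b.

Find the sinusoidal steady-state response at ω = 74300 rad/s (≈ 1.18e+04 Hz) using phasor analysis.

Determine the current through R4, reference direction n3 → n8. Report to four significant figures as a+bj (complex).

1.259-1.182e-07j A

MNA unknowns: 8 node voltages V₁..V_8 plus 1 source current (V1)
C1: Y=0.000+0.04272j on G[5,2]
C2: Y=0.000+0.3165j on G[1,7]
R1: Y=0.002137+0.000j on G[5,2]
R2: Y=0.0003115+0.000j on G[5,8]
R3: Y=0.01087+0.000j on G[0,3]
R4: Y=0.4167+0.000j on G[3,8]
R5: Y=0.001462+0.000j on G[8,1]
C3: Y=0.000+0.06174j on G[3,0]
R6: Y=0.1429+0.000j on G[6,1]
R7: Y=0.1067+0.000j on G[5,7]
R8: Y=0.004673+0.000j on G[4,5]
R9: Y=0.003650+0.000j on G[4,8]
R10: Y=0.0001912+0.000j on G[3,6]
V1: row V0−V3=1.05, i_V1 at 0,3
I1: z[8]−=1.26, z[3]+=1.26
solve → V1=-3.927-0.0006192j, V2=-3.930+0.0004340j, V3=-1.050+0.000j, V4=-3.993+0.0002438j, V5=-3.930+0.0004340j, V6=-3.923-0.0006184j, V7=-3.927+0.0004436j, V8=-4.073+2.838e-07j
aux → i_V1=-0.01141-0.06483j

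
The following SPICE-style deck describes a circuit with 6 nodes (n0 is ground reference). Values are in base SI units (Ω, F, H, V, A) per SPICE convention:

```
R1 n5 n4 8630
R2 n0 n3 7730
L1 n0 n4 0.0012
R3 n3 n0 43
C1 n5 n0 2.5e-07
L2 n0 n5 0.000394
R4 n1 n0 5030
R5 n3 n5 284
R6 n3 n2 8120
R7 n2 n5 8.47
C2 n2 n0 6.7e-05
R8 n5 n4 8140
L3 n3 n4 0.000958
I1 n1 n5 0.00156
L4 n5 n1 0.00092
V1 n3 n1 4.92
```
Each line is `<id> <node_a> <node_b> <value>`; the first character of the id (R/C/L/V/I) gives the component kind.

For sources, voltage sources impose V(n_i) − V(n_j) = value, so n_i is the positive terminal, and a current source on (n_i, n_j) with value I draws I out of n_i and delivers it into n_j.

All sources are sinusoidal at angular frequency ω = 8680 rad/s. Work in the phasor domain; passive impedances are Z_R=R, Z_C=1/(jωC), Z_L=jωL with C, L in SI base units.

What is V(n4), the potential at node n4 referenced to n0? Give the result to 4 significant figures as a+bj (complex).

MNA unknowns: 5 node voltages V₁..V_5 plus 1 source current (V1)
R1: Y=0.0001159+0.000j on G[5,4]
R2: Y=0.0001294+0.000j on G[0,3]
L1: Y=0.000-0.09601j on G[0,4]
R3: Y=0.02326+0.000j on G[3,0]
C1: Y=0.000+0.002170j on G[5,0]
L2: Y=0.000-0.2924j on G[0,5]
R4: Y=0.0001988+0.000j on G[1,0]
R5: Y=0.003521+0.000j on G[3,5]
R6: Y=0.0001232+0.000j on G[3,2]
R7: Y=0.1181+0.000j on G[2,5]
C2: Y=0.000+0.5816j on G[2,0]
R8: Y=0.0001229+0.000j on G[5,4]
L3: Y=0.000-0.1203j on G[3,4]
I1: z[1]−=0.00156, z[5]+=0.00156
L4: Y=0.000-0.1252j on G[5,1]
V1: row V3−V1=4.92, i_V1 at 3,1
solve → V1=-1.954-0.4147j, V2=-0.008523+0.1187j, V3=2.966-0.4147j, V4=1.649-0.2331j, V5=-0.5963+0.07727j
aux → i_V1=-0.06044+0.1699j

1.649-0.2331j V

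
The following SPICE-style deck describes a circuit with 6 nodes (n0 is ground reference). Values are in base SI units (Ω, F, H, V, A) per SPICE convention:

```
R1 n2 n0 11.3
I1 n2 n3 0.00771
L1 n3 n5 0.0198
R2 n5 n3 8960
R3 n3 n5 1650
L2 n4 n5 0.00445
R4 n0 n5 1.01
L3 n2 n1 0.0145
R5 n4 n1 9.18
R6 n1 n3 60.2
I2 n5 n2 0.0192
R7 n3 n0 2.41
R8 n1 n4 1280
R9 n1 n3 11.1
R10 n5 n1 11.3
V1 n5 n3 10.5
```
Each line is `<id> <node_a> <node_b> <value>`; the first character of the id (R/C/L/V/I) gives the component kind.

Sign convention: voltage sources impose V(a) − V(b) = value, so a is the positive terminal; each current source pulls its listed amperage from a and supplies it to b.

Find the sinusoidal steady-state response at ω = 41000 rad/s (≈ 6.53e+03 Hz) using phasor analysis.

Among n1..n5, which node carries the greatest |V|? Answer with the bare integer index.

MNA unknowns: 5 node voltages V₁..V_5 plus 1 source current (V1)
R1: Y=0.08850+0.000j on G[2,0]
I1: z[2]−=0.00771, z[3]+=0.00771
L1: Y=0.000-0.001232j on G[3,5]
R2: Y=0.0001116+0.000j on G[5,3]
R3: Y=0.0006061+0.000j on G[3,5]
L2: Y=0.000-0.005481j on G[4,5]
R4: Y=0.9901+0.000j on G[0,5]
L3: Y=0.000-0.001682j on G[2,1]
R5: Y=0.1089+0.000j on G[4,1]
R6: Y=0.01661+0.000j on G[1,3]
I2: z[5]−=0.0192, z[2]+=0.0192
R7: Y=0.4149+0.000j on G[3,0]
R8: Y=0.0007813+0.000j on G[1,4]
R9: Y=0.09009+0.000j on G[1,3]
R10: Y=0.08850+0.000j on G[5,1]
V1: row V5−V3=10.5, i_V1 at 5,3
solve → V1=-2.631-0.1871j, V2=0.1253+0.05240j, V3=-7.407-0.003300j, V4=-2.608-0.4719j, V5=3.093-0.003300j
aux → i_V1=-3.598+0.03118j

3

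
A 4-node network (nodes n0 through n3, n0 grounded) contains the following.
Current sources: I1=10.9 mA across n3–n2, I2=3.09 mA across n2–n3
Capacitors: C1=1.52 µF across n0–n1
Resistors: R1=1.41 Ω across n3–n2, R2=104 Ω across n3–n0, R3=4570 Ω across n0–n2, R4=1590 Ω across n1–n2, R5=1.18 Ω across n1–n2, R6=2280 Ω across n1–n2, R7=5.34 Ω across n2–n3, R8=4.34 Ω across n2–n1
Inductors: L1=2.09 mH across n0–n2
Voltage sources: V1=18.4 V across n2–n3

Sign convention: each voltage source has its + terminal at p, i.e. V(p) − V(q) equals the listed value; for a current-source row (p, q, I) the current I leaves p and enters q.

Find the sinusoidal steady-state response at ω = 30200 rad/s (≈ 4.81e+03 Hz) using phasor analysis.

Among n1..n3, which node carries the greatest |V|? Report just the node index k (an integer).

Apply KCL at each of the 3 non-ground nodes and solve the resulting linear system.
Node n1: branches {C1, R4, R5, R6, R8} → V_1 = 1.789-5.188j
Node n2: branches {I1, I2, R1, R3, R4, R5, R6, R7, L1, R8, V1} → V_2 = 2.009-5.112j
Node n3: branches {I1, I2, R1, R2, R7, V1} → V_3 = -16.39-5.112j
Source currents: i(V1)=-16.65-0.04915j

3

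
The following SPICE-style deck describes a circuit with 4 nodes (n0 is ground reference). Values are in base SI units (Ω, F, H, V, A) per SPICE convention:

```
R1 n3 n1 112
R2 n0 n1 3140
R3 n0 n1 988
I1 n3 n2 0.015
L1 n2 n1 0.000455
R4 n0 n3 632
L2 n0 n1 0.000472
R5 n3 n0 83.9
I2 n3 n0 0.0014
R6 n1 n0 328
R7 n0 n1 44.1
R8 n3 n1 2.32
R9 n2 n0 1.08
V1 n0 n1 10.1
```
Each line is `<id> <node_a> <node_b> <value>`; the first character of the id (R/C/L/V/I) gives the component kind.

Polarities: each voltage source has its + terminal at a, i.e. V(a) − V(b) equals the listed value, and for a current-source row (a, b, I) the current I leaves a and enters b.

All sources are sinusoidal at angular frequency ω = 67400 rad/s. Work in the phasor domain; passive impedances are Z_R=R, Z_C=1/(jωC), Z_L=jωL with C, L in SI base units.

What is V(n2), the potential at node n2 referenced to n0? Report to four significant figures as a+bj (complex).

Element admittances at ω=67400 rad/s:
  Y(R1) = 0.008929+0.000j S between n3,n1
  Y(R2) = 0.0003185+0.000j S between n0,n1
  Y(R3) = 0.001012+0.000j S between n0,n1
  I1: injects 0.015 A into n2 (from n3)
  Y(L1) = 0.000-0.03261j S between n2,n1
  Y(R4) = 0.001582+0.000j S between n0,n3
  Y(L2) = 0.000-0.03143j S between n0,n1
  Y(R5) = 0.01192+0.000j S between n3,n0
  I2: injects 0.0014 A into n0 (from n3)
  Y(R6) = 0.003049+0.000j S between n1,n0
  Y(R7) = 0.02268+0.000j S between n0,n1
  Y(R8) = 0.4310+0.000j S between n3,n1
  Y(R9) = 0.9259+0.000j S between n2,n0
  V1: constraint V(n0)−V(n1) = 10.1
Assemble and solve the 4×4 MNA system:
  V(n1)=-10.10+0.000j  V(n2)=0.003669+0.3558j  V(n3)=-9.835+0.000j
  i(V1)=-0.4013+0.6469j

0.003669+0.3558j V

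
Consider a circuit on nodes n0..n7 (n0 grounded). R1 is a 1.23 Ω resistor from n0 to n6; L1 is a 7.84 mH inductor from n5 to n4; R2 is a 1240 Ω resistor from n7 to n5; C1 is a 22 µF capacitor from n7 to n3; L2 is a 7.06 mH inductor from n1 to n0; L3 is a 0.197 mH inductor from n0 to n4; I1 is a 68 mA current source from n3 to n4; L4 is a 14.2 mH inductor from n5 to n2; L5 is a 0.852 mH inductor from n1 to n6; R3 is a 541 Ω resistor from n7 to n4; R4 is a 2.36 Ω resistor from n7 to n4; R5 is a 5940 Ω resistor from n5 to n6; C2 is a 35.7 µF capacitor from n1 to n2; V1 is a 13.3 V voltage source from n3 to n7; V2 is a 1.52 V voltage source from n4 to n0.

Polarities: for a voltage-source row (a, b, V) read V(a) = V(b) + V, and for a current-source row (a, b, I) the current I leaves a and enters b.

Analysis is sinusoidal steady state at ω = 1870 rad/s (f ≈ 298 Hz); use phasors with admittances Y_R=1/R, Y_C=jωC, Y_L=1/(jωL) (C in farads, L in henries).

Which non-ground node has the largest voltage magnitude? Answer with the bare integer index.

MNA unknowns: 7 node voltages V₁..V_7 plus 2 source currents (V1, V2)
R1: Y=0.8130+0.000j on G[0,6]
L1: Y=0.000-0.06821j on G[5,4]
R2: Y=0.0008065+0.000j on G[7,5]
C1: Y=0.000+0.04114j on G[7,3]
L2: Y=0.000-0.07574j on G[1,0]
L3: Y=0.000-2.715j on G[0,4]
I1: z[3]−=0.068, z[4]+=0.068
L4: Y=0.000-0.03766j on G[5,2]
L5: Y=0.000-0.6277j on G[1,6]
R3: Y=0.001848+0.000j on G[7,4]
R4: Y=0.4237+0.000j on G[7,4]
R5: Y=0.0001684+0.000j on G[5,6]
C2: Y=0.000+0.06676j on G[1,2]
V1: row V3−V7=13.3, i_V1 at 3,7
V2: row V4−V0=1.52, i_V2 at 4,0
solve → V1=0.08440-0.05000j, V2=-0.7351-0.08188j, V3=14.66-4.798e-05j, V4=1.520+0.000j, V5=0.7177-0.02537j, V6=0.007423-0.05942j, V7=1.359-4.798e-05j
aux → i_V1=-0.06800-0.5472j, i_V2=-0.002248+4.181j

3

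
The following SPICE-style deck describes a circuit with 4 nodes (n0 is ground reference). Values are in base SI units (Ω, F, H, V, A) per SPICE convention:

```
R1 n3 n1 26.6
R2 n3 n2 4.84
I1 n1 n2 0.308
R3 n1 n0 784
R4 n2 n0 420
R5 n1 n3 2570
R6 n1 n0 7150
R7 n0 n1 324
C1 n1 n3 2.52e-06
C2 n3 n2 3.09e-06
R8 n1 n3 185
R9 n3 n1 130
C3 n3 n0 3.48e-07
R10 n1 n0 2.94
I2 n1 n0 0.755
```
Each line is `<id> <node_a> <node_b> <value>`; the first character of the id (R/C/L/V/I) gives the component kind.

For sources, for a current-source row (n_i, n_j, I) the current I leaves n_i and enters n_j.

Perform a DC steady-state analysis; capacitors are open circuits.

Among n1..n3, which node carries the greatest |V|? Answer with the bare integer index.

MNA unknowns: 3 node voltages V₁..V_3
R1: Y=0.03759 on G[3,1]
R2: Y=0.2066 on G[3,2]
I1: z[1]−=0.308, z[2]+=0.308
R3: Y=0.001276 on G[1,0]
R4: Y=0.002381 on G[2,0]
R5: Y=0.0003891 on G[1,3]
R6: Y=0.0001399 on G[1,0]
R7: Y=0.003086 on G[0,1]
C1: Y=0.000 on G[1,3]
C2: Y=0.000 on G[3,2]
R8: Y=0.005405 on G[1,3]
R9: Y=0.007692 on G[3,1]
C3: Y=0.000 on G[3,0]
R10: Y=0.3401 on G[1,0]
I2: z[1]−=0.755, z[0]+=0.755
solve → V1=-2.225, V2=5.004, V3=3.571

2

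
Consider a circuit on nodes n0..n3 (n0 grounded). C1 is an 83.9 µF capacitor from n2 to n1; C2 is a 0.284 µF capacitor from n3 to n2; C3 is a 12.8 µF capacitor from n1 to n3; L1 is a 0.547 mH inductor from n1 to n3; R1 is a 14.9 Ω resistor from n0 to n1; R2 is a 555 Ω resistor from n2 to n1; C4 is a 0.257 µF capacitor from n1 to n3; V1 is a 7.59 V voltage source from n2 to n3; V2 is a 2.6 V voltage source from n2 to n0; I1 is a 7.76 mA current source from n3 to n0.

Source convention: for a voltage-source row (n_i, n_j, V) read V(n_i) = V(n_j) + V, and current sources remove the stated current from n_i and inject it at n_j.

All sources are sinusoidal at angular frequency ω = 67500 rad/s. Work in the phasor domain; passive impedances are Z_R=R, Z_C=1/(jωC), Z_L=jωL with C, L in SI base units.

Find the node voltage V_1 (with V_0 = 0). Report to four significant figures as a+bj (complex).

Apply KCL at each of the 3 non-ground nodes and solve the resulting linear system.
Node n1: branches {C1, C3, L1, R1, R2, C4} → V_1 = 1.605+0.01625j
Node n2: branches {C1, C2, R2, V1, V2} → V_2 = 2.600+0.000j
Node n3: branches {C2, C3, L1, C4, V1, I1} → V_3 = -4.990+0.000j
Source currents: i(V1)=0.02164-5.779j, i(V2)=-0.1155-0.001091j

1.605+0.01625j V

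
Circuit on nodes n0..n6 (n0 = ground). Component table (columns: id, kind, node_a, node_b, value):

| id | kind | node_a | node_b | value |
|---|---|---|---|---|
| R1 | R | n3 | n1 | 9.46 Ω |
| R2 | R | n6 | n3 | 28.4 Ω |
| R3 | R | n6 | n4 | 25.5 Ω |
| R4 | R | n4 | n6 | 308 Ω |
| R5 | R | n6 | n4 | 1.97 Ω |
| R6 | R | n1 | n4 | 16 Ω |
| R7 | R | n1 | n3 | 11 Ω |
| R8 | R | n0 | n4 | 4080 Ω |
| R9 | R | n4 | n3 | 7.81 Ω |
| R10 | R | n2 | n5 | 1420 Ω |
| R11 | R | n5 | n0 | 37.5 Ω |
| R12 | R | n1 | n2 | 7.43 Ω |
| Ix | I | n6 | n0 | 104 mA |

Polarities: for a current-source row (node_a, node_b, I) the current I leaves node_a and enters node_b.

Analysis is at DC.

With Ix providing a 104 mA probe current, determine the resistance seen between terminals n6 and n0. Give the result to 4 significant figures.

R_eq = 1083. Ω

Element admittances at DC:
  Y(R1) = 0.1057 S between n3,n1
  Y(R2) = 0.03521 S between n6,n3
  Y(R3) = 0.03922 S between n6,n4
  Y(R4) = 0.003247 S between n4,n6
  Y(R5) = 0.5076 S between n6,n4
  Y(R6) = 0.06250 S between n1,n4
  Y(R7) = 0.09091 S between n1,n3
  Y(R8) = 0.0002451 S between n0,n4
  Y(R9) = 0.1280 S between n4,n3
  Y(R10) = 0.0007042 S between n2,n5
  Y(R11) = 0.02667 S between n5,n0
  Y(R12) = 0.1346 S between n1,n2
  Ix: injects 0.104 A into n0 (from n6)
Assemble and solve the 6×6 MNA system:
  V(n1)=-112.0  V(n2)=-111.4  V(n3)=-112.2  V(n4)=-112.5  V(n5)=-2.866  V(n6)=-112.6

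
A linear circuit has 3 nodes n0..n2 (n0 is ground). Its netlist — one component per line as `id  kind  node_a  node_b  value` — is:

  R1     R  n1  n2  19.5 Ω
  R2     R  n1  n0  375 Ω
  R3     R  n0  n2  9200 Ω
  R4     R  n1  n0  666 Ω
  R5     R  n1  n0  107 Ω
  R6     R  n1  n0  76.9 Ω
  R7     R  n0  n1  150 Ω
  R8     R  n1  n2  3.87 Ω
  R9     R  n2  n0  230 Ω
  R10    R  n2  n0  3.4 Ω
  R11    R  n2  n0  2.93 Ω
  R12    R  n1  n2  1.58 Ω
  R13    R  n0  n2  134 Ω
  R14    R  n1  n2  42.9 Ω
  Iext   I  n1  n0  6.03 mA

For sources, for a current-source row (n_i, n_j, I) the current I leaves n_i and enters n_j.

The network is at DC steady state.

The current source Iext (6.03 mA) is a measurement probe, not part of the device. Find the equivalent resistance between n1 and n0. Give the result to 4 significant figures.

R_eq = 2.377 Ω

Apply KCL at each of the 2 non-ground nodes and solve the resulting linear system.
Node n1: branches {R1, R2, R4, R5, R6, R7, R8, R12, R14, Iext} → V_1 = -0.01433
Node n2: branches {R1, R3, R8, R9, R10, R11, R12, R13, R14} → V_2 = -0.008580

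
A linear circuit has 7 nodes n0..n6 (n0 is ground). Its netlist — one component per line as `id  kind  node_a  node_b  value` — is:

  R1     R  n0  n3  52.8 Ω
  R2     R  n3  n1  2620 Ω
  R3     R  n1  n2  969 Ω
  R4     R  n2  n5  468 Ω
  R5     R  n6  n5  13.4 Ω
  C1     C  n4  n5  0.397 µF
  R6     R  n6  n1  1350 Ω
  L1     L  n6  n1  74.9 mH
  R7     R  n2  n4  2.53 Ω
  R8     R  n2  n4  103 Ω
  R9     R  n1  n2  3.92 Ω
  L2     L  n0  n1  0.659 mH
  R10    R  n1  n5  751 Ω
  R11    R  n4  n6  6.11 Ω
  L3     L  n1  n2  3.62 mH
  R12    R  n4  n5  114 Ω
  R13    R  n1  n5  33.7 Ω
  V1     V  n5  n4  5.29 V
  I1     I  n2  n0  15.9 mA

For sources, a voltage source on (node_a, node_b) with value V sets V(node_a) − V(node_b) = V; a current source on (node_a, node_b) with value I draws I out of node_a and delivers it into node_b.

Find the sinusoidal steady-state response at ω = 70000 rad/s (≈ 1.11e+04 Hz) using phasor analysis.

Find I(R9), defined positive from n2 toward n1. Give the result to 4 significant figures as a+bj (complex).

-0.1504-0.001967j A

Element admittances at ω=70000 rad/s:
  Y(R1) = 0.01894+0.000j S between n0,n3
  Y(R2) = 0.0003817+0.000j S between n3,n1
  Y(R3) = 0.001032+0.000j S between n1,n2
  Y(R4) = 0.002137+0.000j S between n2,n5
  Y(R5) = 0.07463+0.000j S between n6,n5
  Y(C1) = 0.000+0.02779j S between n4,n5
  Y(R6) = 0.0007407+0.000j S between n6,n1
  Y(L1) = 0.000-0.0001907j S between n6,n1
  Y(R7) = 0.3953+0.000j S between n2,n4
  Y(R8) = 0.009709+0.000j S between n2,n4
  Y(R9) = 0.2551+0.000j S between n1,n2
  Y(L2) = 0.000-0.02168j S between n0,n1
  Y(R10) = 0.001332+0.000j S between n1,n5
  Y(R11) = 0.1637+0.000j S between n4,n6
  Y(L3) = 0.000-0.003946j S between n1,n2
  Y(R12) = 0.008772+0.000j S between n4,n5
  Y(R13) = 0.02967+0.000j S between n1,n5
  V1: constraint V(n5)−V(n4) = 5.29
  I1: injects 0.0159 A into n0 (from n2)
Assemble and solve the 7×7 MNA system:
  V(n1)=-0.01266-0.7332j  V(n2)=-0.6021-0.7410j  V(n3)=-0.0002500-0.01449j  V(n4)=-0.9618-0.7401j  V(n5)=4.328-0.7401j  V(n6)=0.6927-0.7395j
  i(V1)=-0.4628-0.1468j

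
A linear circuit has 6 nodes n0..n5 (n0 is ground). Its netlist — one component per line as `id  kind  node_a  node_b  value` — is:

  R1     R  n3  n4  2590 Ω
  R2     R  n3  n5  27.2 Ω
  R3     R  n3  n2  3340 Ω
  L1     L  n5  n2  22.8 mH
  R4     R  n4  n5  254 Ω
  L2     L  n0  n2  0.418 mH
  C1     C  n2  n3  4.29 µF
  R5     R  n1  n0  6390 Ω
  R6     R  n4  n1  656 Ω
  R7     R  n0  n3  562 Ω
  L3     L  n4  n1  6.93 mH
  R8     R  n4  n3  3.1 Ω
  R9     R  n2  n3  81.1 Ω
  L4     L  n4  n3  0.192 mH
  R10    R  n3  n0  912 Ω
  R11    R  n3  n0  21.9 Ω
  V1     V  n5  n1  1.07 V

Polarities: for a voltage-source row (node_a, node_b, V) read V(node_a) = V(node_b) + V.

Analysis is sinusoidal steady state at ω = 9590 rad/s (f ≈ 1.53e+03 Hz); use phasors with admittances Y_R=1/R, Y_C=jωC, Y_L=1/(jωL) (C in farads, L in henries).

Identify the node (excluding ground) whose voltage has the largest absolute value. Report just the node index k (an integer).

MNA unknowns: 5 node voltages V₁..V_5 plus 1 source current (V1)
R1: Y=0.0003861+0.000j on G[3,4]
R2: Y=0.03676+0.000j on G[3,5]
R3: Y=0.0002994+0.000j on G[3,2]
L1: Y=0.000-0.004573j on G[5,2]
R4: Y=0.003937+0.000j on G[4,5]
L2: Y=0.000-0.2495j on G[0,2]
C1: Y=0.000+0.04114j on G[2,3]
R5: Y=0.0001565+0.000j on G[1,0]
R6: Y=0.001524+0.000j on G[4,1]
R7: Y=0.001779+0.000j on G[0,3]
L3: Y=0.000-0.01505j on G[4,1]
R8: Y=0.3226+0.000j on G[4,3]
R9: Y=0.01233+0.000j on G[2,3]
L4: Y=0.000-0.5431j on G[4,3]
R10: Y=0.001096+0.000j on G[3,0]
R11: Y=0.04566+0.000j on G[3,0]
V1: row V5−V1=1.07, i_V1 at 5,1
solve → V1=-0.8708-0.2914j, V2=-0.0006409-0.004292j, V3=0.02487-0.002355j, V4=0.005093+0.0002711j, V5=0.1992-0.2914j
aux → i_V1=-0.005860+0.01269j

1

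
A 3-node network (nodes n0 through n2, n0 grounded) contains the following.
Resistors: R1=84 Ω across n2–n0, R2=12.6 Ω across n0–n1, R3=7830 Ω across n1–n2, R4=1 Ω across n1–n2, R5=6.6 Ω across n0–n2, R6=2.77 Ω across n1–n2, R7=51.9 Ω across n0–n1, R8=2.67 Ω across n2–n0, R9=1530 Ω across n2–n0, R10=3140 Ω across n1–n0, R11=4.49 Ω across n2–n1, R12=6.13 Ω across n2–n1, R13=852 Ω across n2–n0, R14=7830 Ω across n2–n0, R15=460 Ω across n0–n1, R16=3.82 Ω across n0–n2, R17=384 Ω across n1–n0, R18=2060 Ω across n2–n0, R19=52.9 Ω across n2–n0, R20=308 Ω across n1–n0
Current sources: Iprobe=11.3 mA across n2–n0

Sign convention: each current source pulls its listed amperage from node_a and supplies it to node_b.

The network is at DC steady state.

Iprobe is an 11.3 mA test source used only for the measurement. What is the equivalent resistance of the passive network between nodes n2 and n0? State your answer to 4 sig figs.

Element admittances at DC:
  Y(R1) = 0.01190 S between n2,n0
  Y(R2) = 0.07937 S between n0,n1
  Y(R3) = 0.0001277 S between n1,n2
  Y(R4) = 1.000 S between n1,n2
  Y(R5) = 0.1515 S between n0,n2
  Y(R6) = 0.3610 S between n1,n2
  Y(R7) = 0.01927 S between n0,n1
  Y(R8) = 0.3745 S between n2,n0
  Y(R9) = 0.0006536 S between n2,n0
  Y(R10) = 0.0003185 S between n1,n0
  Y(R11) = 0.2227 S between n2,n1
  Y(R12) = 0.1631 S between n2,n1
  Y(R13) = 0.001174 S between n2,n0
  Y(R14) = 0.0001277 S between n2,n0
  Y(R15) = 0.002174 S between n0,n1
  Y(R16) = 0.2618 S between n0,n2
  Y(R17) = 0.002604 S between n1,n0
  Y(R18) = 0.0004854 S between n2,n0
  Y(R19) = 0.01890 S between n2,n0
  Y(R20) = 0.003247 S between n1,n0
  Iprobe: injects 0.0113 A into n0 (from n2)
Assemble and solve the 2×2 MNA system:
  V(n1)=-0.01155  V(n2)=-0.01226

R_eq = 1.085 Ω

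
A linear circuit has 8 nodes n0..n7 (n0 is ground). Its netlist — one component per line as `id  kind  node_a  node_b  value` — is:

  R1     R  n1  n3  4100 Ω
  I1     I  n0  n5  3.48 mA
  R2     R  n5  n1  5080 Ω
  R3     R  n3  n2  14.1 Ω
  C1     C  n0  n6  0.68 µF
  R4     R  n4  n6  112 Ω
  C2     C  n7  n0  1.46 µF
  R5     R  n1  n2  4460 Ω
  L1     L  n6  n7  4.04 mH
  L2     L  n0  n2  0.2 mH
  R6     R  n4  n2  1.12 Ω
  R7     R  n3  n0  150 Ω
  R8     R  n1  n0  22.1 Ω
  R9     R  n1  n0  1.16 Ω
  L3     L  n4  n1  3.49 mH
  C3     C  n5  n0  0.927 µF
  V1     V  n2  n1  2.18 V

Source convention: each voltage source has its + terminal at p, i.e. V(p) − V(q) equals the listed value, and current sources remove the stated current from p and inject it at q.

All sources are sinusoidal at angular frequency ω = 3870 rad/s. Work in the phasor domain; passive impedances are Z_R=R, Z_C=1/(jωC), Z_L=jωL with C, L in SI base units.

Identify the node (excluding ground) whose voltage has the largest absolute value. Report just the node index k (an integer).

1

Apply KCL at each of the 7 non-ground nodes and solve the resulting linear system.
Node n1: branches {R1, R2, R5, R8, R9, L3, V1} → V_1 = -1.453+1.019j
Node n2: branches {R3, R5, L2, R6, V1} → V_2 = 0.7271+1.019j
Node n3: branches {R1, R3, R7} → V_3 = 0.6580+0.9316j
Node n4: branches {R4, R6, L3} → V_4 = 0.7154+1.189j
Node n5: branches {I1, R2, C3} → V_5 = 0.1044-0.8846j
Node n6: branches {C1, R4, L1} → V_6 = 0.9562+0.2436j
Node n7: branches {C2, L1} → V_7 = 1.049+0.2672j
Source currents: i(V1)=-1.332+1.085j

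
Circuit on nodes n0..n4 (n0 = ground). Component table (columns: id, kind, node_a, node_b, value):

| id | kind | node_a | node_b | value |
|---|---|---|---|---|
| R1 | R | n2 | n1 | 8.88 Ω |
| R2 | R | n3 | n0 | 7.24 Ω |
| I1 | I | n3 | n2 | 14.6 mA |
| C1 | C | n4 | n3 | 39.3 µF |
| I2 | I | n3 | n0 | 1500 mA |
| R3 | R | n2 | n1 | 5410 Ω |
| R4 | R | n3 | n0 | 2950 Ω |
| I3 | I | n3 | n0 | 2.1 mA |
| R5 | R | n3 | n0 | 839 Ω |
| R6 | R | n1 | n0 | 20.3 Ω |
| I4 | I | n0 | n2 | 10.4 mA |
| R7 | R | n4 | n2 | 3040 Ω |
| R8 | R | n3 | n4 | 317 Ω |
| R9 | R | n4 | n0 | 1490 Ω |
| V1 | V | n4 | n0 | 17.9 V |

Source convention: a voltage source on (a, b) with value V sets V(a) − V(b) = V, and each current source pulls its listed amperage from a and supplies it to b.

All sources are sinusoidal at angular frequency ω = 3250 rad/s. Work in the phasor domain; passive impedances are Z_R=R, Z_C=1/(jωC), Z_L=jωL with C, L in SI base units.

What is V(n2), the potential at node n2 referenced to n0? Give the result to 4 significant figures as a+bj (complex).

Apply KCL at each of the 4 non-ground nodes and solve the resulting linear system.
Node n1: branches {R1, R3, R6} → V_1 = 0.6211+0.000j
Node n2: branches {R1, I1, R3, I4, R7} → V_2 = 0.8923+0.000j
Node n3: branches {R2, I1, C1, I2, R4, I3, R5, R8} → V_3 = 2.274+13.98j
Node n4: branches {C1, R7, R8, R9, V1} → V_4 = 17.90+0.000j
Source currents: i(V1)=-1.852-1.952j

0.8923+0.000j V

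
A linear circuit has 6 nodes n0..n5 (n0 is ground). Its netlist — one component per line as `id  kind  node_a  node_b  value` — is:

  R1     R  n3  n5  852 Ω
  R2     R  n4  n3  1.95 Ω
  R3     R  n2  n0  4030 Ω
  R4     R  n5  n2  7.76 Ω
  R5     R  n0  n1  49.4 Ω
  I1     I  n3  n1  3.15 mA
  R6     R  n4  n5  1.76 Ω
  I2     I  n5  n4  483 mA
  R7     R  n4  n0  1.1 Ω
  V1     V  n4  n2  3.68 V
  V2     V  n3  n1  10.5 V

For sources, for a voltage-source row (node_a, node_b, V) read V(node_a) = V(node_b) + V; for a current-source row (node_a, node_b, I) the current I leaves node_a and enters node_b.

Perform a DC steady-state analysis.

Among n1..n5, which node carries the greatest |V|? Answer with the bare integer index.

MNA unknowns: 5 node voltages V₁..V_5 plus 2 source currents (V1, V2)
R1: Y=0.001174 on G[3,5]
R2: Y=0.5128 on G[4,3]
R3: Y=0.0002481 on G[2,0]
R4: Y=0.1289 on G[5,2]
R5: Y=0.02024 on G[0,1]
I1: z[3]−=0.00315, z[1]+=0.00315
R6: Y=0.5682 on G[4,5]
I2: z[5]−=0.483, z[4]+=0.483
R7: Y=0.9091 on G[4,0]
V1: row V4−V2=3.68, i_V1 at 4,2
V2: row V3−V1=10.5, i_V2 at 3,1
solve → V1=-9.892, V2=-3.459, V3=0.6077, V4=0.2212, V5=-1.149
aux → i_V1=-0.2985, i_V2=-0.2034

1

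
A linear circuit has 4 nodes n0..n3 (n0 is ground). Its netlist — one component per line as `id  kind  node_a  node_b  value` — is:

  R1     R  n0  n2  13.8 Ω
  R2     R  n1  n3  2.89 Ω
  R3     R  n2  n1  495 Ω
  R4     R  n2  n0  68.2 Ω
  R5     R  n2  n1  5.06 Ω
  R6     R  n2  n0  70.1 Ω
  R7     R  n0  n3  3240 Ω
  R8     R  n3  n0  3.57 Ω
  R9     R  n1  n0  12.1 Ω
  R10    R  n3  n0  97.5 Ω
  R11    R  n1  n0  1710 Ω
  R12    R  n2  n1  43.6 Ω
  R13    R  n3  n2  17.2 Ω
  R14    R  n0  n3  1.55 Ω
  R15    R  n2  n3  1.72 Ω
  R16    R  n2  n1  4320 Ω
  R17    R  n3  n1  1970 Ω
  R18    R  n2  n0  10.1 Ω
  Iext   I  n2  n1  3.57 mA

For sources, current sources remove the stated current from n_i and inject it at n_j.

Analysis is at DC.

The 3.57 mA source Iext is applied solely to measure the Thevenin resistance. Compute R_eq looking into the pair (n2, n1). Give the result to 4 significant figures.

Apply KCL at each of the 3 non-ground nodes and solve the resulting linear system.
Node n1: branches {R2, R3, R5, R9, R11, R12, R16, R17, Iext} → V_1 = 0.004719
Node n2: branches {R1, R3, R4, R5, R6, R12, R13, R15, R16, R18, Iext} → V_2 = -0.002323
Node n3: branches {R2, R7, R8, R10, R13, R14, R15, R17} → V_3 = 7.779e-05

R_eq = 1.972 Ω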